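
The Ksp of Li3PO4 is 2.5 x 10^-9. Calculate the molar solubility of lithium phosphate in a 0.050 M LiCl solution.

s ≈ 2.0 × 10^-5 M

Li3PO4(s) ⇌ 3 Li^+ + PO4^3-
Ksp = [Li^+]^3[PO4^3-]
Let s = moles of Li3PO4 that dissolve per litre. [Li^+] = 0.050 + 3s ≈ 0.050, [PO4^3-] = s (Ksp is small, so little additional dissolves).
Ksp ≈ (0.050)^3 × s
s = 2.0 x 10^-5 M
Check: 3s = 6.0 × 10^-5 ≪ 0.050, so the approximation is valid.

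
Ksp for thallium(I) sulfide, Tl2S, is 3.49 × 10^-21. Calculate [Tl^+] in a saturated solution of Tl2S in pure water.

Tl2S(s) ⇌ 2 Tl^+(aq) + S^2-(aq)
Ksp = [Tl^+]^2[S^2-]
With molar solubility s: [Tl^+] = 2s, [S^2-] = s.
Substituting: Ksp = (2s)^2s = 4s^3
s^3 = 3.49 × 10^-21 / 4, so s = 9.556 × 10^-8 M
[Tl^+] = 2s = 1.91 x 10^-7 M

1.91 × 10^-7 M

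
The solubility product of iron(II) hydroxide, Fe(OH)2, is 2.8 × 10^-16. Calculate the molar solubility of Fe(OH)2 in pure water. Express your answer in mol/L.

Fe(OH)2(s) ⇌ Fe^2+ + 2 OH^-
Ksp = [Fe^2+][OH^-]^2
For each mole of Fe(OH)2 that dissolves: [Fe^2+] = s, [OH^-] = 2s.
So Ksp = s × (2s)^2 = 4s^3
Solving, s = (2.8 × 10^-16/4)^(1/3) = 4.1 x 10^-6 M

s = 4.1 x 10^-6 M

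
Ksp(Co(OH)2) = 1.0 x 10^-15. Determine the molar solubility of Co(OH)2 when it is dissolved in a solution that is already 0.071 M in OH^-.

s = 2.0 × 10^-13 M

Co(OH)2(s) <=> Co^2+ + 2 OH^-
Ksp = [Co^2+][OH^-]^2
Let s be the molar solubility in this solution. [Co^2+] = s, [OH^-] = 0.071 + 2s ≈ 0.071 (Ksp is small, so little additional dissolves).
Ksp ≈ s × (0.071)^2
s = 2.0 × 10^-13 M
Check: 2s = 4.0 × 10^-13 ≪ 0.071, so the approximation is valid.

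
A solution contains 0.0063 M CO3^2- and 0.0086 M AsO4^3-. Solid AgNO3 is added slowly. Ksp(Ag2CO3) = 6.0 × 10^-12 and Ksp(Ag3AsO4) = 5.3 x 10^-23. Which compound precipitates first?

Precipitation of each salt starts when its ion product equals its Ksp.
For Ag2CO3: 6.0 × 10^-12 = 0.0063 × [Ag^+]^2  ⇒  [Ag^+] = 3.1 × 10^-5 M.
For Ag3AsO4: 5.3 x 10^-23 = 0.0086 × [Ag^+]^3  ⇒  [Ag^+] = 1.8 x 10^-7 M.
The salt with the lower threshold [Ag^+] precipitates first: Ag3AsO4.

Ag3AsO4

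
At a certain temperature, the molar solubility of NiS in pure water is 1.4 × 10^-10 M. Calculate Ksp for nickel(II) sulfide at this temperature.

2.0 x 10^-20

NiS(s) ⇌ Ni^2+(aq) + S^2-(aq)
Let s = molar solubility. Then [Ni^2+] = s and [S^2-] = s.
Ksp = [Ni^2+][S^2-]
Ksp = s × s = s^2
Ksp = (1.4 x 10^-10)^2 = 2.0 x 10^-20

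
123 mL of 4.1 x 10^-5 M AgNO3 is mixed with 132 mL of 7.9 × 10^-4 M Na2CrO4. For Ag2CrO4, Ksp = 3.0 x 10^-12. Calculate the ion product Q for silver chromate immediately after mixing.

Total volume = 123 + 132 = 255 mL.
[Ag^+] = 4.1 × 10^-5 × (123/255) = 1.98 × 10^-5 M
[CrO4^2-] = 7.9 × 10^-4 × (132/255) = 4.09 × 10^-4 M
Ag2CrO4(s) <=> 2 Ag^+(aq) + CrO4^2-(aq), so Q = [Ag^+]^2[CrO4^2-]
Q = (1.98 × 10^-5)^2(4.09 × 10^-4) = 1.6 x 10^-13
Q < Ksp, so no precipitate of Ag2CrO4 forms.

1.6 × 10^-13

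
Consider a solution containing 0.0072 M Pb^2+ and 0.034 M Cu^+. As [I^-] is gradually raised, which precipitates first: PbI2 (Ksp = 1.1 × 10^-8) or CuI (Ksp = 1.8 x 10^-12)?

Precipitation of each salt starts when its ion product equals its Ksp.
For PbI2: 1.1 × 10^-8 = 0.0072 × [I^-]^2  ⇒  [I^-] = 1.2 x 10^-3 M.
For CuI: 1.8 x 10^-12 = 0.034 × [I^-]  ⇒  [I^-] = 5.3 × 10^-11 M.
The salt with the lower threshold [I^-] precipitates first: CuI.

CuI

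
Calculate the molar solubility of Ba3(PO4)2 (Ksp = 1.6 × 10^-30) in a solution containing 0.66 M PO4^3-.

Ba3(PO4)2(s) <=> 3 Ba^2+ + 2 PO4^3-
Ksp = [Ba^2+]^3[PO4^3-]^2
Let s = moles of Ba3(PO4)2 that dissolve per litre. [Ba^2+] = 3s, [PO4^3-] = 0.66 + 2s ≈ 0.66 (since the PO4^3- already present dominates).
Ksp ≈ (3s)^3 × (0.66)^2
s = 5.1 × 10^-11 M
Check: 2s = 1.0 x 10^-10 ≪ 0.66, so the approximation is valid.

5.1e-11 M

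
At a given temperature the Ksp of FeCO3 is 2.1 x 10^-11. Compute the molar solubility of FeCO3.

s = 4.6 × 10^-6 M

FeCO3(s) ⇌ Fe^2+(aq) + CO3^2-(aq)
Ksp = [Fe^2+][CO3^2-]
If s mol/L of FeCO3 dissolves, [Fe^2+] = s and [CO3^2-] = s.
Ksp = s × s = s^2
s = √(2.1 x 10^-11) = 4.6 × 10^-6 M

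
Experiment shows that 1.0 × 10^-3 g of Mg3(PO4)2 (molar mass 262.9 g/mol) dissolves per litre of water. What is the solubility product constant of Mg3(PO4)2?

Ksp = 8.6 x 10^-26

Molar solubility s = (1.0 × 10^-3 g/L) / (262.9 g/mol) = 3.80 × 10^-6 M.
Mg3(PO4)2(s) ⇌ 3 Mg^2+ + 2 PO4^3-
With molar solubility s: [Mg^2+] = 3s, [PO4^3-] = 2s.
Ksp = [Mg^2+]^3[PO4^3-]^2
Substituting: Ksp = (3s)^3(2s)^2 = 108s^5
Ksp = 108 × (3.80 x 10^-6)^5 = 8.6 × 10^-26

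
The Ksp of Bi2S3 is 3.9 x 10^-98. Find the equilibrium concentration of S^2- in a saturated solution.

3.9e-20 M

Bi2S3(s) ⇌ 2 Bi^3+ + 3 S^2-
Ksp = [Bi^3+]^2[S^2-]^3
With molar solubility s: [Bi^3+] = 2s, [S^2-] = 3s.
Ksp = (2s)^2(3s)^3 = 108s^5
s = (3.9 x 10^-98 / 108)^(1/5) = 1.29 x 10^-20 M
[S^2-] = 3s = 3.9 × 10^-20 M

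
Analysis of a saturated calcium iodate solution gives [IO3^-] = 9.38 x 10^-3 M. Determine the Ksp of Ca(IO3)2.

4.13 × 10^-7

Ca(IO3)2(s) <=> Ca^2+ + 2 IO3^-
Stoichiometry gives [Ca^2+] = (1/2)[IO3^-] = 4.690 x 10^-3 M.
Ksp = [Ca^2+][IO3^-]^2
Ksp = 4.690 × 10^-3 × (9.38 × 10^-3)^2 = 4.13 × 10^-7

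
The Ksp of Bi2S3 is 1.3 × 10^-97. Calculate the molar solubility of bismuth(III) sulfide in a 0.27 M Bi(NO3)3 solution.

s = 4.0e-33 M

Bi2S3(s) <=> 2 Bi^3+ + 3 S^2-
Ksp = [Bi^3+]^2[S^2-]^3
If s mol/L dissolves here, [Bi^3+] = 0.27 + 2s ≈ 0.27, [S^2-] = 3s (Ksp is small, so little additional dissolves).
Ksp ≈ (0.27)^2 × (3s)^3
s = 4.0 x 10^-33 M
Check: 2s = 8.1 x 10^-33 ≪ 0.27, so the approximation is valid.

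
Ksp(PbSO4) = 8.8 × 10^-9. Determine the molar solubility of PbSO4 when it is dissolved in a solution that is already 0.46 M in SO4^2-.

1.9e-8 M

PbSO4(s) ⇌ Pb^2+ + SO4^2-
Ksp = [Pb^2+][SO4^2-]
Let s be the molar solubility in this solution. [Pb^2+] = s, [SO4^2-] = 0.46 + s ≈ 0.46 (since the SO4^2- already present dominates).
Ksp ≈ s × 0.46
s = 1.9 × 10^-8 M
Check: s = 1.9 × 10^-8 ≪ 0.46, so the approximation is valid.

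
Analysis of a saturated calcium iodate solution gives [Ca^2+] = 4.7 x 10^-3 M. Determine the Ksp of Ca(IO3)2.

Ksp = 4.2 x 10^-7

Ca(IO3)2(s) <=> Ca^2+ + 2 IO3^-
Stoichiometry gives [IO3^-] = (2/1)[Ca^2+] = 9.40 × 10^-3 M.
Ksp = [Ca^2+][IO3^-]^2
Ksp = 4.7 × 10^-3 × (9.40 × 10^-3)^2 = 4.2 × 10^-7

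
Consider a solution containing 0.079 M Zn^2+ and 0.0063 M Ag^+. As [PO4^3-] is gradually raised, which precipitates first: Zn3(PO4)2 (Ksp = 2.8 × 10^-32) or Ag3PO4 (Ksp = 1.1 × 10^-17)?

Zn3(PO4)2

Precipitation of each salt starts when its ion product equals its Ksp.
For Zn3(PO4)2: 2.8 × 10^-32 = (0.079)^3 × [PO4^3-]^2  ⇒  [PO4^3-] = 7.5 × 10^-15 M.
For Ag3PO4: 1.1 × 10^-17 = (0.0063)^3 × [PO4^3-]  ⇒  [PO4^3-] = 4.4 x 10^-11 M.
The salt with the lower threshold [PO4^3-] precipitates first: Zn3(PO4)2.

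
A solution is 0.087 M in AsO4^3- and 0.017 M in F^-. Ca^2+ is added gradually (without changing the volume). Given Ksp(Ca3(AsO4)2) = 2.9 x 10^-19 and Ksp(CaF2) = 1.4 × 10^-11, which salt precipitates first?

Each salt begins to precipitate when Q = Ksp, i.e. when [Ca^2+] reaches its threshold.
For Ca3(AsO4)2: 2.9 x 10^-19 = (0.087)^2 × [Ca^2+]^3  ⇒  [Ca^2+] = 3.4 × 10^-6 M.
For CaF2: 1.4 × 10^-11 = (0.017)^2 × [Ca^2+]  ⇒  [Ca^2+] = 4.8 x 10^-8 M.
The salt with the lower threshold [Ca^2+] precipitates first: CaF2.

CaF2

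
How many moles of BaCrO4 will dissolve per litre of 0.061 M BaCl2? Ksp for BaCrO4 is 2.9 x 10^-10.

s ≈ 4.8 x 10^-9 M

BaCrO4(s) <=> Ba^2+ + CrO4^2-
Ksp = [Ba^2+][CrO4^2-]
Let s = moles of BaCrO4 that dissolve per litre. [Ba^2+] = 0.061 + s ≈ 0.061, [CrO4^2-] = s (since Ba^2+ from BaCl2 dominates).
Ksp ≈ 0.061 × s
s = 4.8 x 10^-9 M
Check: s = 4.8 x 10^-9 ≪ 0.061, so the approximation is valid.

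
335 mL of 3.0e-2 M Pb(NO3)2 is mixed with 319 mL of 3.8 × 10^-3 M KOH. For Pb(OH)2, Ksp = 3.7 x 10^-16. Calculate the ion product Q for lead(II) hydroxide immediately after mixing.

Total volume = 335 + 319 = 654 mL.
[Pb^2+] = 3.0 × 10^-2 × (335/654) = 1.54 × 10^-2 M
[OH^-] = 3.8 x 10^-3 × (319/654) = 1.85 × 10^-3 M
Pb(OH)2(s) ⇌ Pb^2+ + 2 OH^-, so Q = [Pb^2+][OH^-]^2
Q = (1.54 x 10^-2)(1.85 × 10^-3)^2 = 5.3 × 10^-8
Q > Ksp, so Pb(OH)2 will precipitate.

Q ≈ 5.3 × 10^-8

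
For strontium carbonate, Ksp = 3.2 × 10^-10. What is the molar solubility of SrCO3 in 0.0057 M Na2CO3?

SrCO3(s) ⇌ Sr^2+(aq) + CO3^2-(aq)
Ksp = [Sr^2+][CO3^2-]
Let s be the molar solubility in this solution. [Sr^2+] = s, [CO3^2-] = 0.0057 + s ≈ 0.0057 (since CO3^2- from Na2CO3 dominates).
Ksp ≈ s × 0.0057
s = 5.6 × 10^-8 M
Check: s = 5.6 × 10^-8 ≪ 0.0057, so the approximation is valid.

s ≈ 5.6 x 10^-8 M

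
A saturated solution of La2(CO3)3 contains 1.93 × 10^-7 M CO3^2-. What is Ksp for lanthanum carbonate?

1.19e-34

La2(CO3)3(s) <=> 2 La^3+ + 3 CO3^2-
Stoichiometry gives [La^3+] = (2/3)[CO3^2-] = 1.287 × 10^-7 M.
Ksp = [La^3+]^2[CO3^2-]^3
Ksp = (1.287 × 10^-7)^2 × (1.93 × 10^-7)^3 = 1.19 × 10^-34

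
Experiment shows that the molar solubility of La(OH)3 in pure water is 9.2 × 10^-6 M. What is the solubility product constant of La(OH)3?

La(OH)3(s) ⇌ La^3+ + 3 OH^-
With molar solubility s: [La^3+] = s, [OH^-] = 3s.
Ksp = [La^3+][OH^-]^3
Ksp = s(3s)^3 = 27s^4
With s = 9.2 x 10^-6: Ksp = 1.9 × 10^-19

Ksp ≈ 1.9 × 10^-19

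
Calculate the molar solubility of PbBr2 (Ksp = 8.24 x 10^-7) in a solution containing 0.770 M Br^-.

s ≈ 1.39e-6 M

PbBr2(s) <=> Pb^2+(aq) + 2 Br^-(aq)
Ksp = [Pb^2+][Br^-]^2
If s mol/L dissolves here, [Pb^2+] = s, [Br^-] = 0.770 + 2s ≈ 0.770 (since the Br^- already present dominates).
Ksp ≈ s × (0.770)^2
s = 1.39 × 10^-6 M
Check: 2s = 2.8 x 10^-6 ≪ 0.770, so the approximation is valid.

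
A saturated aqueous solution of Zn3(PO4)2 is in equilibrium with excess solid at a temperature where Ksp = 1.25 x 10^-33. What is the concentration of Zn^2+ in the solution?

[Zn^2+] = 3.09 x 10^-7 M

Zn3(PO4)2(s) ⇌ 3 Zn^2+ + 2 PO4^3-
Ksp = [Zn^2+]^3[PO4^3-]^2
With molar solubility s: [Zn^2+] = 3s, [PO4^3-] = 2s.
Ksp = (3s)^3(2s)^2 = 108s^5
Solving, s = (1.25 x 10^-33/108)^(1/5) = 1.030 × 10^-7 M
[Zn^2+] = 3s = 3.09 x 10^-7 M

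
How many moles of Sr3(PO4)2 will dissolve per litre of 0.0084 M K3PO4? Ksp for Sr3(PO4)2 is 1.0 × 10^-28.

s = 3.7 x 10^-9 M

Sr3(PO4)2(s) ⇌ 3 Sr^2+(aq) + 2 PO4^3-(aq)
Ksp = [Sr^2+]^3[PO4^3-]^2
Let s be the molar solubility in this solution. [Sr^2+] = 3s, [PO4^3-] = 0.0084 + 2s ≈ 0.0084 (common-ion effect: PO4^3- is already 0.0084 M).
Ksp ≈ (3s)^3 × (0.0084)^2
s = 3.7 x 10^-9 M
Check: 2s = 7.5 × 10^-9 ≪ 0.0084, so the approximation is valid.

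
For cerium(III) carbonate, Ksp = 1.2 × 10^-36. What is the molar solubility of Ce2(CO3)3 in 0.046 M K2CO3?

s = 5.6 × 10^-17 M

Ce2(CO3)3(s) ⇌ 2 Ce^3+(aq) + 3 CO3^2-(aq)
Ksp = [Ce^3+]^2[CO3^2-]^3
If s mol/L dissolves here, [Ce^3+] = 2s, [CO3^2-] = 0.046 + 3s ≈ 0.046 (since CO3^2- from K2CO3 dominates).
Ksp ≈ (2s)^2 × (0.046)^3
s = 5.6 × 10^-17 M
Check: 3s = 1.7 × 10^-16 ≪ 0.046, so the approximation is valid.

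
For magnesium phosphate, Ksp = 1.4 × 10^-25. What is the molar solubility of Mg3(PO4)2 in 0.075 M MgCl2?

Mg3(PO4)2(s) ⇌ 3 Mg^2+(aq) + 2 PO4^3-(aq)
Ksp = [Mg^2+]^3[PO4^3-]^2
Let s be the molar solubility in this solution. [Mg^2+] = 0.075 + 3s ≈ 0.075, [PO4^3-] = 2s (Ksp is small, so little additional dissolves).
Ksp ≈ (0.075)^3 × (2s)^2
s = 9.1 × 10^-12 M
Check: 3s = 2.7 x 10^-11 ≪ 0.075, so the approximation is valid.

s = 9.1e-12 M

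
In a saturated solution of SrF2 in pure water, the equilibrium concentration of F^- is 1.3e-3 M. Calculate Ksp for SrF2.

SrF2(s) ⇌ Sr^2+(aq) + 2 F^-(aq)
Stoichiometry gives [Sr^2+] = (1/2)[F^-] = 6.50 x 10^-4 M.
Ksp = [Sr^2+][F^-]^2
Ksp = 6.50 x 10^-4 × (1.3 x 10^-3)^2 = 1.1 x 10^-9

Ksp ≈ 1.1e-9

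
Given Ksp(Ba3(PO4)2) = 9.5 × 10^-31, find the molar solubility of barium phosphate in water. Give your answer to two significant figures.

Ba3(PO4)2(s) ⇌ 3 Ba^2+ + 2 PO4^3-
Ksp = [Ba^2+]^3[PO4^3-]^2
Let s = molar solubility. Then [Ba^2+] = 3s and [PO4^3-] = 2s.
Substituting: Ksp = (3s)^3(2s)^2 = 108s^5
Solving, s = (9.5 × 10^-31/108)^(1/5) = 3.9 × 10^-7 M

s ≈ 3.9 × 10^-7 M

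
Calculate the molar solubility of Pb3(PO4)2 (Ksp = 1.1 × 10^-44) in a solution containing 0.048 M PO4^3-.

Pb3(PO4)2(s) ⇌ 3 Pb^2+(aq) + 2 PO4^3-(aq)
Ksp = [Pb^2+]^3[PO4^3-]^2
Let s = moles of Pb3(PO4)2 that dissolve per litre. [Pb^2+] = 3s, [PO4^3-] = 0.048 + 2s ≈ 0.048 (since the PO4^3- already present dominates).
Ksp ≈ (3s)^3 × (0.048)^2
s = 5.6 x 10^-15 M
Check: 2s = 1.1 × 10^-14 ≪ 0.048, so the approximation is valid.

5.6 x 10^-15 M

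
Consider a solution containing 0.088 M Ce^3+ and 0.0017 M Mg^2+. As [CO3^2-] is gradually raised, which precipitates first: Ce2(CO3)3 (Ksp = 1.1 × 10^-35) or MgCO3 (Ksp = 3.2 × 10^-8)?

Ce2(CO3)3

Precipitation of each salt starts when its ion product equals its Ksp.
For Ce2(CO3)3: 1.1 × 10^-35 = (0.088)^2 × [CO3^2-]^3  ⇒  [CO3^2-] = 1.1 × 10^-11 M.
For MgCO3: 3.2 × 10^-8 = 0.0017 × [CO3^2-]  ⇒  [CO3^2-] = 1.9 × 10^-5 M.
The salt with the lower threshold [CO3^2-] precipitates first: Ce2(CO3)3.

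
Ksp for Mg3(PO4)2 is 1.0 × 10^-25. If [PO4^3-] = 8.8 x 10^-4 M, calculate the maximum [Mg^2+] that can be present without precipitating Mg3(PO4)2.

[Mg^2+] = 5.1 × 10^-7 M

Mg3(PO4)2(s) ⇌ 3 Mg^2+ + 2 PO4^3-
Ksp = [Mg^2+]^3[PO4^3-]^2
Precipitation begins when Q = Ksp. With [PO4^3-] = 8.8 x 10^-4 M:
1.0 × 10^-25 = (8.8 x 10^-4)^2 × [Mg^2+]^3
[Mg^2+] = (1.0 × 10^-25 / 7.74 × 10^-7)^(1/3) = 5.1 × 10^-7 M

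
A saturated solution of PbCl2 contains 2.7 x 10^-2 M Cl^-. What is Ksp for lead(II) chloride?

PbCl2(s) ⇌ Pb^2+ + 2 Cl^-
Stoichiometry gives [Pb^2+] = (1/2)[Cl^-] = 1.35 × 10^-2 M.
Ksp = [Pb^2+][Cl^-]^2
Ksp = 1.35 × 10^-2 × (2.7 × 10^-2)^2 = 9.8 x 10^-6

9.8e-6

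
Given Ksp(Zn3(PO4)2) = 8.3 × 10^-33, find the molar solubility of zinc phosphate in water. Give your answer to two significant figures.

Zn3(PO4)2(s) ⇌ 3 Zn^2+(aq) + 2 PO4^3-(aq)
Ksp = [Zn^2+]^3[PO4^3-]^2
If s mol/L of Zn3(PO4)2 dissolves, [Zn^2+] = 3s and [PO4^3-] = 2s.
So Ksp = (3s)^3 × (2s)^2 = 108s^5
Solving, s = (8.3 × 10^-33/108)^(1/5) = 1.5 x 10^-7 M

s ≈ 1.5e-7 M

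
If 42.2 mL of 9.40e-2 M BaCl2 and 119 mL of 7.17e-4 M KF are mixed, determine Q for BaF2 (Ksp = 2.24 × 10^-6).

6.89 × 10^-9

Total volume = 42.2 + 119 = 161.2 mL.
[Ba^2+] = 9.40 x 10^-2 × (42.2/161.2) = 2.461 x 10^-2 M
[F^-] = 7.17 × 10^-4 × (119/161.2) = 5.293 x 10^-4 M
BaF2(s) ⇌ Ba^2+ + 2 F^-, so Q = [Ba^2+][F^-]^2
Q = (2.461 x 10^-2)(5.293 x 10^-4)^2 = 6.89 × 10^-9
Q < Ksp, so no precipitate of BaF2 forms.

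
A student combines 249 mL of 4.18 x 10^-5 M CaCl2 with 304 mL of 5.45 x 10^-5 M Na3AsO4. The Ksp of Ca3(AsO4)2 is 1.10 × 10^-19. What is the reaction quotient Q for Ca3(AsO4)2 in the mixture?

Q = 5.98 × 10^-24

Total volume = 249 + 304 = 553 mL.
[Ca^2+] = 4.18 × 10^-5 × (249/553) = 1.882 x 10^-5 M
[AsO4^3-] = 5.45 x 10^-5 × (304/553) = 2.996 × 10^-5 M
Ca3(AsO4)2(s) <=> 3 Ca^2+(aq) + 2 AsO4^3-(aq), so Q = [Ca^2+]^3[AsO4^3-]^2
Q = (1.882 × 10^-5)^3(2.996 × 10^-5)^2 = 5.98 × 10^-24
Q < Ksp, so no precipitate of Ca3(AsO4)2 forms.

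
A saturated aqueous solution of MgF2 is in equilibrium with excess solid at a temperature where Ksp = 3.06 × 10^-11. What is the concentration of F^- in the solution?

MgF2(s) <=> Mg^2+ + 2 F^-
Ksp = [Mg^2+][F^-]^2
If s mol/L of MgF2 dissolves, [Mg^2+] = s and [F^-] = 2s.
Substituting: Ksp = s(2s)^2 = 4s^3
Solving, s = (3.06 × 10^-11/4)^(1/3) = 1.970 × 10^-4 M
[F^-] = 2s = 3.94 × 10^-4 M

3.94 × 10^-4 M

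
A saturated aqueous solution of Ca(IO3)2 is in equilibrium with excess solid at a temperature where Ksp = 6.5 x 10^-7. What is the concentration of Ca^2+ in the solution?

Ca(IO3)2(s) ⇌ Ca^2+ + 2 IO3^-
Ksp = [Ca^2+][IO3^-]^2
Let s = molar solubility. Then [Ca^2+] = s and [IO3^-] = 2s.
Ksp = s(2s)^2 = 4s^3
Solving, s = (6.5 x 10^-7/4)^(1/3) = 5.46 × 10^-3 M
[Ca^2+] = s = 5.5 x 10^-3 M

[Ca^2+] ≈ 5.5e-3 M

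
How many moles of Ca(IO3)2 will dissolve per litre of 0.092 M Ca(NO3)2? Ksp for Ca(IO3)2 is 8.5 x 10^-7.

Ca(IO3)2(s) ⇌ Ca^2+ + 2 IO3^-
Ksp = [Ca^2+][IO3^-]^2
If s mol/L dissolves here, [Ca^2+] = 0.092 + s ≈ 0.092, [IO3^-] = 2s (common-ion effect: Ca^2+ is already 0.092 M).
Ksp ≈ 0.092 × (2s)^2
s = 1.5 x 10^-3 M
Check: s = 1.5 x 10^-3 ≪ 0.092, so the approximation is valid.

1.5 × 10^-3 M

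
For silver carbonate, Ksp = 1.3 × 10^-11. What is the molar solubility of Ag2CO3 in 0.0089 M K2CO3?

s = 1.9 × 10^-5 M

Ag2CO3(s) ⇌ 2 Ag^+ + CO3^2-
Ksp = [Ag^+]^2[CO3^2-]
If s mol/L dissolves here, [Ag^+] = 2s, [CO3^2-] = 0.0089 + s ≈ 0.0089 (common-ion effect: CO3^2- is already 0.0089 M).
Ksp ≈ (2s)^2 × 0.0089
s = 1.9 x 10^-5 M
Check: s = 1.9 × 10^-5 ≪ 0.0089, so the approximation is valid.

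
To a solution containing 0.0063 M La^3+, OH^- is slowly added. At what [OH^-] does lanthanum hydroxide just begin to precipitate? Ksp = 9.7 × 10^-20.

La(OH)3(s) ⇌ La^3+(aq) + 3 OH^-(aq)
Ksp = [La^3+][OH^-]^3
Precipitation begins when Q = Ksp. With [La^3+] = 0.0063 M:
9.7 × 10^-20 = (0.0063) × [OH^-]^3
[OH^-] = (9.7 × 10^-20 / 6.3 × 10^-3)^(1/3) = 2.5 × 10^-6 M

[OH^-] ≈ 2.5e-6 M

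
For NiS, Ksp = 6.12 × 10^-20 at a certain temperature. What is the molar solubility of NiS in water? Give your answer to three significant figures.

s = 2.47 × 10^-10 M

NiS(s) ⇌ Ni^2+ + S^2-
Ksp = [Ni^2+][S^2-]
With molar solubility s: [Ni^2+] = s, [S^2-] = s.
Ksp = s^2
s = (6.12 × 10^-20)^(1/2) = 2.47 × 10^-10 M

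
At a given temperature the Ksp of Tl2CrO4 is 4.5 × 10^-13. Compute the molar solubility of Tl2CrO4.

s ≈ 4.8 × 10^-5 M

Tl2CrO4(s) ⇌ 2 Tl^+ + CrO4^2-
Ksp = [Tl^+]^2[CrO4^2-]
If s mol/L of Tl2CrO4 dissolves, [Tl^+] = 2s and [CrO4^2-] = s.
Substituting: Ksp = (2s)^2s = 4s^3
Solving, s = (4.5 × 10^-13/4)^(1/3) = 4.8 × 10^-5 M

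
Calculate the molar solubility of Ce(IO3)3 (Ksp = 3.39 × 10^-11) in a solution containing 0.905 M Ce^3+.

Ce(IO3)3(s) ⇌ Ce^3+ + 3 IO3^-
Ksp = [Ce^3+][IO3^-]^3
Let s = moles of Ce(IO3)3 that dissolve per litre. [Ce^3+] = 0.905 + s ≈ 0.905, [IO3^-] = 3s (since the Ce^3+ already present dominates).
Ksp ≈ 0.905 × (3s)^3
s = 1.12 × 10^-4 M
Check: s = 1.1 × 10^-4 ≪ 0.905, so the approximation is valid.

s ≈ 1.12e-4 M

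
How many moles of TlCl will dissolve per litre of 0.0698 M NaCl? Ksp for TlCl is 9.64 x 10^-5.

TlCl(s) <=> Tl^+(aq) + Cl^-(aq)
Ksp = [Tl^+][Cl^-]
Let s be the molar solubility in this solution. [Tl^+] = s, [Cl^-] = 0.0698 + s ≈ 0.0698 (Ksp is small, so little additional dissolves).
Ksp ≈ s × 0.0698
s = 1.38 x 10^-3 M
Check: s = 1.4 x 10^-3 ≪ 0.0698, so the approximation is valid.

s ≈ 1.38 × 10^-3 M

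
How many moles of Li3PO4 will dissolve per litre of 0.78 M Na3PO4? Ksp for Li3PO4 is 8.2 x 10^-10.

Li3PO4(s) ⇌ 3 Li^+(aq) + PO4^3-(aq)
Ksp = [Li^+]^3[PO4^3-]
Let s be the molar solubility in this solution. [Li^+] = 3s, [PO4^3-] = 0.78 + s ≈ 0.78 (common-ion effect: PO4^3- is already 0.78 M).
Ksp ≈ (3s)^3 × 0.78
s = 3.4 x 10^-4 M
Check: s = 3.4 × 10^-4 ≪ 0.78, so the approximation is valid.

s = 3.4 × 10^-4 M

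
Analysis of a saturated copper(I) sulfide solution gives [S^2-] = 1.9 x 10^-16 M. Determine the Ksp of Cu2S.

Ksp ≈ 2.7e-47

Cu2S(s) ⇌ 2 Cu^+ + S^2-
Stoichiometry gives [Cu^+] = (2/1)[S^2-] = 3.80 × 10^-16 M.
Ksp = [Cu^+]^2[S^2-]
Ksp = (3.80 x 10^-16)^2 × 1.9 × 10^-16 = 2.7 x 10^-47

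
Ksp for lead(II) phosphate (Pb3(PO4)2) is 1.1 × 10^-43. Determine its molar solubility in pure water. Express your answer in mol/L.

Pb3(PO4)2(s) ⇌ 3 Pb^2+(aq) + 2 PO4^3-(aq)
Ksp = [Pb^2+]^3[PO4^3-]^2
If s mol/L of Pb3(PO4)2 dissolves, [Pb^2+] = 3s and [PO4^3-] = 2s.
Ksp = (3s)^3(2s)^2 = 108s^5
s^5 = 1.1 × 10^-43 / 108, so s = 1.0 x 10^-9 M

s ≈ 1.0 × 10^-9 M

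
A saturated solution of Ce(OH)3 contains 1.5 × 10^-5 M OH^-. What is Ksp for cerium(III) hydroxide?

1.7 x 10^-20

Ce(OH)3(s) ⇌ Ce^3+ + 3 OH^-
Stoichiometry gives [Ce^3+] = (1/3)[OH^-] = 5.00 x 10^-6 M.
Ksp = [Ce^3+][OH^-]^3
Ksp = 5.00 × 10^-6 × (1.5 × 10^-5)^3 = 1.7 x 10^-20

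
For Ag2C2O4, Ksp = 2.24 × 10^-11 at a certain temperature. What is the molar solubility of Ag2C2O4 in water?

Ag2C2O4(s) <=> 2 Ag^+ + C2O4^2-
Ksp = [Ag^+]^2[C2O4^2-]
For each mole of Ag2C2O4 that dissolves: [Ag^+] = 2s, [C2O4^2-] = s.
Ksp = (2s)^2s = 4s^3
Solving, s = (2.24 × 10^-11/4)^(1/3) = 1.78 × 10^-4 M

s = 1.78 x 10^-4 M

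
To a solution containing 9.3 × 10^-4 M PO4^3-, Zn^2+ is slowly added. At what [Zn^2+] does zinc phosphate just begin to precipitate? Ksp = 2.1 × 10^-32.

Zn3(PO4)2(s) ⇌ 3 Zn^2+(aq) + 2 PO4^3-(aq)
Ksp = [Zn^2+]^3[PO4^3-]^2
Precipitation begins when Q = Ksp. With [PO4^3-] = 9.3 × 10^-4 M:
2.1 × 10^-32 = (9.3 × 10^-4)^2 × [Zn^2+]^3
[Zn^2+] = (2.1 × 10^-32 / 8.65 × 10^-7)^(1/3) = 2.9 × 10^-9 M

2.9 × 10^-9 M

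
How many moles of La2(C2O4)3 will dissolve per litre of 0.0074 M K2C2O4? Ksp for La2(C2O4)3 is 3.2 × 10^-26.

s ≈ 1.4e-10 M

La2(C2O4)3(s) ⇌ 2 La^3+ + 3 C2O4^2-
Ksp = [La^3+]^2[C2O4^2-]^3
Let s = moles of La2(C2O4)3 that dissolve per litre. [La^3+] = 2s, [C2O4^2-] = 0.0074 + 3s ≈ 0.0074 (Ksp is small, so little additional dissolves).
Ksp ≈ (2s)^2 × (0.0074)^3
s = 1.4 x 10^-10 M
Check: 3s = 4.2 × 10^-10 ≪ 0.0074, so the approximation is valid.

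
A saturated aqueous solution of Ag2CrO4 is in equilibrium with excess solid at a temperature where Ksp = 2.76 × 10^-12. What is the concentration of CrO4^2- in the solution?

8.84 × 10^-5 M

Ag2CrO4(s) <=> 2 Ag^+ + CrO4^2-
Ksp = [Ag^+]^2[CrO4^2-]
Let s = molar solubility. Then [Ag^+] = 2s and [CrO4^2-] = s.
Ksp = (2s)^2s = 4s^3
s^3 = 2.76 × 10^-12 / 4, so s = 8.837 × 10^-5 M
[CrO4^2-] = s = 8.84 × 10^-5 M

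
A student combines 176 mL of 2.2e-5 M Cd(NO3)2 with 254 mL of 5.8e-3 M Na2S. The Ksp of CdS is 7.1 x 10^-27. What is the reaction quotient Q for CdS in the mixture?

Total volume = 176 + 254 = 430 mL.
[Cd^2+] = 2.2 × 10^-5 × (176/430) = 9.00 × 10^-6 M
[S^2-] = 5.8 × 10^-3 × (254/430) = 3.43 × 10^-3 M
CdS(s) ⇌ Cd^2+ + S^2-, so Q = [Cd^2+][S^2-]
Q = (9.00 x 10^-6)(3.43 x 10^-3) = 3.1 × 10^-8
Q > Ksp, so CdS will precipitate.

Q ≈ 3.1 × 10^-8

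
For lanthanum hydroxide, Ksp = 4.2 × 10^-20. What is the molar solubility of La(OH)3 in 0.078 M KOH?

s = 8.9 x 10^-17 M

La(OH)3(s) ⇌ La^3+(aq) + 3 OH^-(aq)
Ksp = [La^3+][OH^-]^3
Let s be the molar solubility in this solution. [La^3+] = s, [OH^-] = 0.078 + 3s ≈ 0.078 (Ksp is small, so little additional dissolves).
Ksp ≈ s × (0.078)^3
s = 8.9 × 10^-17 M
Check: 3s = 2.7 × 10^-16 ≪ 0.078, so the approximation is valid.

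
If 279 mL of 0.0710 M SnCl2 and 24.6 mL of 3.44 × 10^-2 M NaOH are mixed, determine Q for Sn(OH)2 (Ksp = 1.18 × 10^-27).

Total volume = 279 + 24.6 = 303.6 mL.
[Sn^2+] = 7.10 × 10^-2 × (279/303.6) = 6.525 × 10^-2 M
[OH^-] = 3.44 × 10^-2 × (24.6/303.6) = 2.787 × 10^-3 M
Sn(OH)2(s) ⇌ Sn^2+(aq) + 2 OH^-(aq), so Q = [Sn^2+][OH^-]^2
Q = (6.525 × 10^-2)(2.787 x 10^-3)^2 = 5.07 × 10^-7
Q > Ksp, so Sn(OH)2 will precipitate.

Q ≈ 5.07e-7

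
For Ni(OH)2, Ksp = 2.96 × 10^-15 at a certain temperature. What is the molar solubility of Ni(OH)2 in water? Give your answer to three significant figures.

9.05e-6 M

Ni(OH)2(s) ⇌ Ni^2+ + 2 OH^-
Ksp = [Ni^2+][OH^-]^2
For each mole of Ni(OH)2 that dissolves: [Ni^2+] = s, [OH^-] = 2s.
Substituting: Ksp = s(2s)^2 = 4s^3
Solving, s = (2.96 × 10^-15/4)^(1/3) = 9.05 x 10^-6 M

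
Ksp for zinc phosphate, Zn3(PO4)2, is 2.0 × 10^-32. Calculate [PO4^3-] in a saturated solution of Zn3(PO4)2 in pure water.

[PO4^3-] ≈ 3.6 x 10^-7 M

Zn3(PO4)2(s) ⇌ 3 Zn^2+(aq) + 2 PO4^3-(aq)
Ksp = [Zn^2+]^3[PO4^3-]^2
If s mol/L of Zn3(PO4)2 dissolves, [Zn^2+] = 3s and [PO4^3-] = 2s.
Ksp = (3s)^3(2s)^2 = 108s^5
s = (2.0 × 10^-32 / 108)^(1/5) = 1.79 × 10^-7 M
[PO4^3-] = 2s = 3.6 x 10^-7 M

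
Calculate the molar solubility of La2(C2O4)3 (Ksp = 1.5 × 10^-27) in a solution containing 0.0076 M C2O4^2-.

s = 2.9 × 10^-11 M

La2(C2O4)3(s) ⇌ 2 La^3+(aq) + 3 C2O4^2-(aq)
Ksp = [La^3+]^2[C2O4^2-]^3
If s mol/L dissolves here, [La^3+] = 2s, [C2O4^2-] = 0.0076 + 3s ≈ 0.0076 (since the C2O4^2- already present dominates).
Ksp ≈ (2s)^2 × (0.0076)^3
s = 2.9 × 10^-11 M
Check: 3s = 8.8 × 10^-11 ≪ 0.0076, so the approximation is valid.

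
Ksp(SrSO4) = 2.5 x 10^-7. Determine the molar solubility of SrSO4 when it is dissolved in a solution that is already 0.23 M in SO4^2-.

SrSO4(s) ⇌ Sr^2+(aq) + SO4^2-(aq)
Ksp = [Sr^2+][SO4^2-]
Let s be the molar solubility in this solution. [Sr^2+] = s, [SO4^2-] = 0.23 + s ≈ 0.23 (common-ion effect: SO4^2- is already 0.23 M).
Ksp ≈ s × 0.23
s = 1.1 × 10^-6 M
Check: s = 1.1 × 10^-6 ≪ 0.23, so the approximation is valid.

1.1 × 10^-6 M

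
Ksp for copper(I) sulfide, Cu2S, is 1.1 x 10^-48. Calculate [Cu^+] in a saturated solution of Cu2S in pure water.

[Cu^+] ≈ 1.3e-16 M

Cu2S(s) <=> 2 Cu^+(aq) + S^2-(aq)
Ksp = [Cu^+]^2[S^2-]
Let s = molar solubility. Then [Cu^+] = 2s and [S^2-] = s.
Substituting: Ksp = (2s)^2s = 4s^3
Solving, s = (1.1 x 10^-48/4)^(1/3) = 6.50 x 10^-17 M
[Cu^+] = 2s = 1.3 x 10^-16 M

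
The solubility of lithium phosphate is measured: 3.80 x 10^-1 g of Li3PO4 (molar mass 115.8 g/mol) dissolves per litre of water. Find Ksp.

Molar solubility s = (3.80 × 10^-1 g/L) / (115.8 g/mol) = 3.282 x 10^-3 M.
Li3PO4(s) ⇌ 3 Li^+(aq) + PO4^3-(aq)
Let s = molar solubility. Then [Li^+] = 3s and [PO4^3-] = s.
Ksp = [Li^+]^3[PO4^3-]
Ksp = (3s)^3s = 27s^4
Ksp = 27 × (3.282 × 10^-3)^4 = 3.13 × 10^-9

3.13e-9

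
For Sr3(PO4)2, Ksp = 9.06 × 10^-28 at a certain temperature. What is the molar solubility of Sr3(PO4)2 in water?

1.53e-6 M

Sr3(PO4)2(s) ⇌ 3 Sr^2+(aq) + 2 PO4^3-(aq)
Ksp = [Sr^2+]^3[PO4^3-]^2
Let s = molar solubility. Then [Sr^2+] = 3s and [PO4^3-] = 2s.
So Ksp = (3s)^3 × (2s)^2 = 108s^5
s^5 = 9.06 × 10^-28 / 108, so s = 1.53 × 10^-6 M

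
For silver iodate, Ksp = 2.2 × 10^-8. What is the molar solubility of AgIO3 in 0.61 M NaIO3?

AgIO3(s) <=> Ag^+(aq) + IO3^-(aq)
Ksp = [Ag^+][IO3^-]
Let s be the molar solubility in this solution. [Ag^+] = s, [IO3^-] = 0.61 + s ≈ 0.61 (Ksp is small, so little additional dissolves).
Ksp ≈ s × 0.61
s = 3.6 × 10^-8 M
Check: s = 3.6 x 10^-8 ≪ 0.61, so the approximation is valid.

s = 3.6e-8 M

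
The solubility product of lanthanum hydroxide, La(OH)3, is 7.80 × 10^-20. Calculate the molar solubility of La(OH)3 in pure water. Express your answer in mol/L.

7.33 × 10^-6 M

La(OH)3(s) <=> La^3+(aq) + 3 OH^-(aq)
Ksp = [La^3+][OH^-]^3
With molar solubility s: [La^3+] = s, [OH^-] = 3s.
Ksp = s(3s)^3 = 27s^4
Solving, s = (7.80 × 10^-20/27)^(1/4) = 7.33 × 10^-6 M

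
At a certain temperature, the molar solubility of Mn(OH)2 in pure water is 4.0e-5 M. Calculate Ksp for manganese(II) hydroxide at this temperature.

Mn(OH)2(s) ⇌ Mn^2+(aq) + 2 OH^-(aq)
For each mole of Mn(OH)2 that dissolves: [Mn^2+] = s, [OH^-] = 2s.
Ksp = [Mn^2+][OH^-]^2
Substituting: Ksp = s(2s)^2 = 4s^3
Ksp = 4 × (4.0 × 10^-5)^3 = 2.6 × 10^-13

Ksp = 2.6 x 10^-13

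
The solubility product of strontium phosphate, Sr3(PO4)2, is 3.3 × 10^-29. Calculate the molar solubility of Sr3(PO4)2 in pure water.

7.9e-7 M

Sr3(PO4)2(s) ⇌ 3 Sr^2+(aq) + 2 PO4^3-(aq)
Ksp = [Sr^2+]^3[PO4^3-]^2
If s mol/L of Sr3(PO4)2 dissolves, [Sr^2+] = 3s and [PO4^3-] = 2s.
So Ksp = (3s)^3 × (2s)^2 = 108s^5
s = (3.3 × 10^-29 / 108)^(1/5) = 7.9 x 10^-7 M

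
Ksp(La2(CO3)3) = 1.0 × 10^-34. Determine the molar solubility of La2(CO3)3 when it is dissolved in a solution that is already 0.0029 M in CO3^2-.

s ≈ 3.2 x 10^-14 M

La2(CO3)3(s) ⇌ 2 La^3+(aq) + 3 CO3^2-(aq)
Ksp = [La^3+]^2[CO3^2-]^3
If s mol/L dissolves here, [La^3+] = 2s, [CO3^2-] = 0.0029 + 3s ≈ 0.0029 (since the CO3^2- already present dominates).
Ksp ≈ (2s)^2 × (0.0029)^3
s = 3.2 x 10^-14 M
Check: 3s = 9.6 x 10^-14 ≪ 0.0029, so the approximation is valid.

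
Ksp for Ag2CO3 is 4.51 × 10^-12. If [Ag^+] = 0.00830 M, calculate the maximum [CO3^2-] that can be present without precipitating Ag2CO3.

[CO3^2-] = 6.55 × 10^-8 M

Ag2CO3(s) ⇌ 2 Ag^+(aq) + CO3^2-(aq)
Ksp = [Ag^+]^2[CO3^2-]
Precipitation begins when Q = Ksp. With [Ag^+] = 0.00830 M:
4.51 × 10^-12 = (0.00830)^2 × [CO3^2-]
[CO3^2-] = (4.51 × 10^-12 / 6.889 x 10^-5) = 6.55 x 10^-8 M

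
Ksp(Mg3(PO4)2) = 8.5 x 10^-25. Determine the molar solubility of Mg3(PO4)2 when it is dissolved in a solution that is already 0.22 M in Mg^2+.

s = 4.5 × 10^-12 M

Mg3(PO4)2(s) ⇌ 3 Mg^2+ + 2 PO4^3-
Ksp = [Mg^2+]^3[PO4^3-]^2
Let s = moles of Mg3(PO4)2 that dissolve per litre. [Mg^2+] = 0.22 + 3s ≈ 0.22, [PO4^3-] = 2s (Ksp is small, so little additional dissolves).
Ksp ≈ (0.22)^3 × (2s)^2
s = 4.5 × 10^-12 M
Check: 3s = 1.3 × 10^-11 ≪ 0.22, so the approximation is valid.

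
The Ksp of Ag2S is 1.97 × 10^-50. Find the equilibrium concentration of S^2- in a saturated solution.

Ag2S(s) <=> 2 Ag^+ + S^2-
Ksp = [Ag^+]^2[S^2-]
Let s = molar solubility. Then [Ag^+] = 2s and [S^2-] = s.
Substituting: Ksp = (2s)^2s = 4s^3
s^3 = 1.97 × 10^-50 / 4, so s = 1.701 x 10^-17 M
[S^2-] = s = 1.70 x 10^-17 M

1.70 × 10^-17 M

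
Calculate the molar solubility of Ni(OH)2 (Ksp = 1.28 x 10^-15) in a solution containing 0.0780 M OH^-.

Ni(OH)2(s) <=> Ni^2+(aq) + 2 OH^-(aq)
Ksp = [Ni^2+][OH^-]^2
If s mol/L dissolves here, [Ni^2+] = s, [OH^-] = 0.0780 + 2s ≈ 0.0780 (common-ion effect: OH^- is already 0.0780 M).
Ksp ≈ s × (0.0780)^2
s = 2.10 x 10^-13 M
Check: 2s = 4.2 × 10^-13 ≪ 0.0780, so the approximation is valid.

2.10 x 10^-13 M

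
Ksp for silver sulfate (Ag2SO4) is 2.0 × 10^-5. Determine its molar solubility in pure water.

Ag2SO4(s) <=> 2 Ag^+(aq) + SO4^2-(aq)
Ksp = [Ag^+]^2[SO4^2-]
For each mole of Ag2SO4 that dissolves: [Ag^+] = 2s, [SO4^2-] = s.
Substituting: Ksp = (2s)^2s = 4s^3
Solving, s = (2.0 × 10^-5/4)^(1/3) = 1.7 x 10^-2 M

s = 0.017 M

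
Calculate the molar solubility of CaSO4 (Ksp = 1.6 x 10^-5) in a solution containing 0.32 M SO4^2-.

CaSO4(s) ⇌ Ca^2+ + SO4^2-
Ksp = [Ca^2+][SO4^2-]
Let s = moles of CaSO4 that dissolve per litre. [Ca^2+] = s, [SO4^2-] = 0.32 + s ≈ 0.32 (since the SO4^2- already present dominates).
Ksp ≈ s × 0.32
s = 5.0 × 10^-5 M
Check: s = 5.0 x 10^-5 ≪ 0.32, so the approximation is valid.

s = 5.0 × 10^-5 M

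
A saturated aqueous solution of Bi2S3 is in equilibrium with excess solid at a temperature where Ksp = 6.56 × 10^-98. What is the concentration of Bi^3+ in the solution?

[Bi^3+] = 2.87 × 10^-20 M

Bi2S3(s) ⇌ 2 Bi^3+ + 3 S^2-
Ksp = [Bi^3+]^2[S^2-]^3
For each mole of Bi2S3 that dissolves: [Bi^3+] = 2s, [S^2-] = 3s.
Ksp = (2s)^2(3s)^3 = 108s^5
s = (6.56 × 10^-98 / 108)^(1/5) = 1.434 × 10^-20 M
[Bi^3+] = 2s = 2.87 x 10^-20 M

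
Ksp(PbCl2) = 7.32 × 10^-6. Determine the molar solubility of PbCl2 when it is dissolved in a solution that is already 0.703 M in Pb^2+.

PbCl2(s) ⇌ Pb^2+(aq) + 2 Cl^-(aq)
Ksp = [Pb^2+][Cl^-]^2
If s mol/L dissolves here, [Pb^2+] = 0.703 + s ≈ 0.703, [Cl^-] = 2s (since the Pb^2+ already present dominates).
Ksp ≈ 0.703 × (2s)^2
s = 1.61 × 10^-3 M
Check: s = 1.6 × 10^-3 ≪ 0.703, so the approximation is valid.

s = 1.61e-3 M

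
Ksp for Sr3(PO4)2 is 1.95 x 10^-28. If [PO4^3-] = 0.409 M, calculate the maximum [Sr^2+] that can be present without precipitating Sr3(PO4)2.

[Sr^2+] ≈ 1.05 × 10^-9 M

Sr3(PO4)2(s) ⇌ 3 Sr^2+ + 2 PO4^3-
Ksp = [Sr^2+]^3[PO4^3-]^2
Precipitation begins when Q = Ksp. With [PO4^3-] = 0.409 M:
1.95 x 10^-28 = (0.409)^2 × [Sr^2+]^3
[Sr^2+] = (1.95 x 10^-28 / 1.673 × 10^-1)^(1/3) = 1.05 × 10^-9 M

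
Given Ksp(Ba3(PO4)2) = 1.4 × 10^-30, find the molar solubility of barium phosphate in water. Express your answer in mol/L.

Ba3(PO4)2(s) ⇌ 3 Ba^2+(aq) + 2 PO4^3-(aq)
Ksp = [Ba^2+]^3[PO4^3-]^2
Let s = molar solubility. Then [Ba^2+] = 3s and [PO4^3-] = 2s.
Ksp = (3s)^3(2s)^2 = 108s^5
s^5 = 1.4 × 10^-30 / 108, so s = 4.2 x 10^-7 M

4.2e-7 M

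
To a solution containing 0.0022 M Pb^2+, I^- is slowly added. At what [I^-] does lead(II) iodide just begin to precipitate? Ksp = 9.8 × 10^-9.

2.1e-3 M

PbI2(s) ⇌ Pb^2+ + 2 I^-
Ksp = [Pb^2+][I^-]^2
Precipitation begins when Q = Ksp. With [Pb^2+] = 0.0022 M:
9.8 × 10^-9 = (0.0022) × [I^-]^2
[I^-] = (9.8 × 10^-9 / 2.2 × 10^-3)^(1/2) = 2.1 x 10^-3 M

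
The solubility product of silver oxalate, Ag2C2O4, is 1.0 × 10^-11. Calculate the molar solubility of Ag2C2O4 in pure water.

Ag2C2O4(s) ⇌ 2 Ag^+(aq) + C2O4^2-(aq)
Ksp = [Ag^+]^2[C2O4^2-]
Let s = molar solubility. Then [Ag^+] = 2s and [C2O4^2-] = s.
Ksp = (2s)^2s = 4s^3
Solving, s = (1.0 × 10^-11/4)^(1/3) = 1.4 x 10^-4 M

s = 1.4 x 10^-4 M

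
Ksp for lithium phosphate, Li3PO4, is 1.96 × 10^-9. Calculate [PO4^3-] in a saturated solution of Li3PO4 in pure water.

Li3PO4(s) ⇌ 3 Li^+(aq) + PO4^3-(aq)
Ksp = [Li^+]^3[PO4^3-]
With molar solubility s: [Li^+] = 3s, [PO4^3-] = s.
Substituting: Ksp = (3s)^3s = 27s^4
s^4 = 1.96 × 10^-9 / 27, so s = 2.919 × 10^-3 M
[PO4^3-] = s = 2.92 × 10^-3 M

[PO4^3-] ≈ 2.92 × 10^-3 M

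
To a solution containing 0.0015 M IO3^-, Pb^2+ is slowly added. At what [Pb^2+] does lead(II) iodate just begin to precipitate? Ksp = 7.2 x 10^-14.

Pb(IO3)2(s) ⇌ Pb^2+(aq) + 2 IO3^-(aq)
Ksp = [Pb^2+][IO3^-]^2
Precipitation begins when Q = Ksp. With [IO3^-] = 0.0015 M:
7.2 x 10^-14 = (0.0015)^2 × [Pb^2+]
[Pb^2+] = (7.2 x 10^-14 / 2.25 × 10^-6) = 3.2 × 10^-8 M

3.2e-8 M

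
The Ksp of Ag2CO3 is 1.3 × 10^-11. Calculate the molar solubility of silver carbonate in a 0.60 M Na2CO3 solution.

Ag2CO3(s) ⇌ 2 Ag^+(aq) + CO3^2-(aq)
Ksp = [Ag^+]^2[CO3^2-]
Let s = moles of Ag2CO3 that dissolve per litre. [Ag^+] = 2s, [CO3^2-] = 0.60 + s ≈ 0.60 (Ksp is small, so little additional dissolves).
Ksp ≈ (2s)^2 × 0.60
s = 2.3 × 10^-6 M
Check: s = 2.3 × 10^-6 ≪ 0.60, so the approximation is valid.

s = 2.3 × 10^-6 M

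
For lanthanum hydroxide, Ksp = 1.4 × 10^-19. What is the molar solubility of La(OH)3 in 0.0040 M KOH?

La(OH)3(s) ⇌ La^3+(aq) + 3 OH^-(aq)
Ksp = [La^3+][OH^-]^3
Let s = moles of La(OH)3 that dissolve per litre. [La^3+] = s, [OH^-] = 0.0040 + 3s ≈ 0.0040 (common-ion effect: OH^- is already 0.0040 M).
Ksp ≈ s × (0.0040)^3
s = 2.2 × 10^-12 M
Check: 3s = 6.6 × 10^-12 ≪ 0.0040, so the approximation is valid.

2.2e-12 M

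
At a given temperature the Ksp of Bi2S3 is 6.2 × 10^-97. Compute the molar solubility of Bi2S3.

s ≈ 2.2e-20 M

Bi2S3(s) ⇌ 2 Bi^3+(aq) + 3 S^2-(aq)
Ksp = [Bi^3+]^2[S^2-]^3
For each mole of Bi2S3 that dissolves: [Bi^3+] = 2s, [S^2-] = 3s.
Substituting: Ksp = (2s)^2(3s)^3 = 108s^5
s = (6.2 × 10^-97 / 108)^(1/5) = 2.2 × 10^-20 M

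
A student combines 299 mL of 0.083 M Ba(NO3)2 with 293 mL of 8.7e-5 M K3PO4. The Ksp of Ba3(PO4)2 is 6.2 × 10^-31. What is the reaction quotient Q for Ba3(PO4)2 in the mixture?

Q ≈ 1.4 × 10^-13

Total volume = 299 + 293 = 592 mL.
[Ba^2+] = 8.3 × 10^-2 × (299/592) = 4.19 × 10^-2 M
[PO4^3-] = 8.7 × 10^-5 × (293/592) = 4.31 × 10^-5 M
Ba3(PO4)2(s) <=> 3 Ba^2+(aq) + 2 PO4^3-(aq), so Q = [Ba^2+]^3[PO4^3-]^2
Q = (4.19 x 10^-2)^3(4.31 × 10^-5)^2 = 1.4 × 10^-13
Q > Ksp, so Ba3(PO4)2 will precipitate.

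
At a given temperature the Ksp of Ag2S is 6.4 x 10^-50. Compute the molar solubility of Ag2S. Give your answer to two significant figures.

s ≈ 2.5 × 10^-17 M

Ag2S(s) <=> 2 Ag^+ + S^2-
Ksp = [Ag^+]^2[S^2-]
If s mol/L of Ag2S dissolves, [Ag^+] = 2s and [S^2-] = s.
Ksp = (2s)^2s = 4s^3
s = (6.4 x 10^-50 / 4)^(1/3) = 2.5 x 10^-17 M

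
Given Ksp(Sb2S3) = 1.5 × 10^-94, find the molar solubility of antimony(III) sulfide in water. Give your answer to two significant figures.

Sb2S3(s) <=> 2 Sb^3+(aq) + 3 S^2-(aq)
Ksp = [Sb^3+]^2[S^2-]^3
For each mole of Sb2S3 that dissolves: [Sb^3+] = 2s, [S^2-] = 3s.
Ksp = (2s)^2(3s)^3 = 108s^5
Solving, s = (1.5 × 10^-94/108)^(1/5) = 6.7 x 10^-20 M

s ≈ 6.7e-20 M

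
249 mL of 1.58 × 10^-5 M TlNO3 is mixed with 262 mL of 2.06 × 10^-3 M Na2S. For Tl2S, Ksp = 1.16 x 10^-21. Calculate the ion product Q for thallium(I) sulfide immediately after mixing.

Q = 6.26e-14

Total volume = 249 + 262 = 511 mL.
[Tl^+] = 1.58 × 10^-5 × (249/511) = 7.699 × 10^-6 M
[S^2-] = 2.06 x 10^-3 × (262/511) = 1.056 × 10^-3 M
Tl2S(s) ⇌ 2 Tl^+(aq) + S^2-(aq), so Q = [Tl^+]^2[S^2-]
Q = (7.699 × 10^-6)^2(1.056 × 10^-3) = 6.26 x 10^-14
Q > Ksp, so Tl2S will precipitate.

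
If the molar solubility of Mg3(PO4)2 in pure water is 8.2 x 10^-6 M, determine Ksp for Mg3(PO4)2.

Ksp = 4.0e-24

Mg3(PO4)2(s) <=> 3 Mg^2+(aq) + 2 PO4^3-(aq)
With molar solubility s: [Mg^2+] = 3s, [PO4^3-] = 2s.
Ksp = [Mg^2+]^3[PO4^3-]^2
Ksp = (3s)^3(2s)^2 = 108s^5
Ksp = 108 × (8.2 × 10^-6)^5 = 4.0 × 10^-24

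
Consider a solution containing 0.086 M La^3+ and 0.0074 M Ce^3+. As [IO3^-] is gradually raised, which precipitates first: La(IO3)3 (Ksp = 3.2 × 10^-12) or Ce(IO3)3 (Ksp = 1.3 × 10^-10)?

La(IO3)3

Precipitation of each salt starts when its ion product equals its Ksp.
For La(IO3)3: 3.2 × 10^-12 = 0.086 × [IO3^-]^3  ⇒  [IO3^-] = 3.3 × 10^-4 M.
For Ce(IO3)3: 1.3 × 10^-10 = 0.0074 × [IO3^-]^3  ⇒  [IO3^-] = 2.6 × 10^-3 M.
The salt with the lower threshold [IO3^-] precipitates first: La(IO3)3.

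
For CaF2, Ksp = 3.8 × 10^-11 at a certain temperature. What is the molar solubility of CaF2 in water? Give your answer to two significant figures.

CaF2(s) ⇌ Ca^2+(aq) + 2 F^-(aq)
Ksp = [Ca^2+][F^-]^2
With molar solubility s: [Ca^2+] = s, [F^-] = 2s.
Ksp = s(2s)^2 = 4s^3
Solving, s = (3.8 × 10^-11/4)^(1/3) = 2.1 x 10^-4 M

s ≈ 2.1e-4 M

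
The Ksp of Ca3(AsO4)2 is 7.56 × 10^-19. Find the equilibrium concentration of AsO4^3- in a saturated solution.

[AsO4^3-] ≈ 1.86e-4 M

Ca3(AsO4)2(s) ⇌ 3 Ca^2+ + 2 AsO4^3-
Ksp = [Ca^2+]^3[AsO4^3-]^2
If s mol/L of Ca3(AsO4)2 dissolves, [Ca^2+] = 3s and [AsO4^3-] = 2s.
Substituting: Ksp = (3s)^3(2s)^2 = 108s^5
Solving, s = (7.56 × 10^-19/108)^(1/5) = 9.311 × 10^-5 M
[AsO4^3-] = 2s = 1.86 × 10^-4 M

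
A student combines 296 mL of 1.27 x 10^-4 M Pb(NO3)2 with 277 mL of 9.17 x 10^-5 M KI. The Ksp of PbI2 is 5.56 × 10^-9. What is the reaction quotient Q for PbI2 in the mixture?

Total volume = 296 + 277 = 573 mL.
[Pb^2+] = 1.27 × 10^-4 × (296/573) = 6.561 x 10^-5 M
[I^-] = 9.17 × 10^-5 × (277/573) = 4.433 × 10^-5 M
PbI2(s) ⇌ Pb^2+ + 2 I^-, so Q = [Pb^2+][I^-]^2
Q = (6.561 × 10^-5)(4.433 x 10^-5)^2 = 1.29 x 10^-13
Q < Ksp, so no precipitate of PbI2 forms.

1.29 × 10^-13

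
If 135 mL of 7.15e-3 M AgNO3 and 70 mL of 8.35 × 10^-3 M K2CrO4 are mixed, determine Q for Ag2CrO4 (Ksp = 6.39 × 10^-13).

Total volume = 135 + 70 = 205 mL.
[Ag^+] = 7.15 x 10^-3 × (135/205) = 4.709 × 10^-3 M
[CrO4^2-] = 8.35 × 10^-3 × (70/205) = 2.851 x 10^-3 M
Ag2CrO4(s) ⇌ 2 Ag^+ + CrO4^2-, so Q = [Ag^+]^2[CrO4^2-]
Q = (4.709 × 10^-3)^2(2.851 × 10^-3) = 6.32 × 10^-8
Q > Ksp, so Ag2CrO4 will precipitate.

6.32 × 10^-8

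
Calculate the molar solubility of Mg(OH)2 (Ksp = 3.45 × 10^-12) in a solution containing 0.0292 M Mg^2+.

Mg(OH)2(s) <=> Mg^2+(aq) + 2 OH^-(aq)
Ksp = [Mg^2+][OH^-]^2
Let s = moles of Mg(OH)2 that dissolve per litre. [Mg^2+] = 0.0292 + s ≈ 0.0292, [OH^-] = 2s (Ksp is small, so little additional dissolves).
Ksp ≈ 0.0292 × (2s)^2
s = 5.43 × 10^-6 M
Check: s = 5.4 × 10^-6 ≪ 0.0292, so the approximation is valid.

5.43e-6 M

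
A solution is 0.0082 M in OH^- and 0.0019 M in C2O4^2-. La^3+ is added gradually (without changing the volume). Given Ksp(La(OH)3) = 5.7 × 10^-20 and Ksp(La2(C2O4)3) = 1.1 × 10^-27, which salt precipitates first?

La(OH)3

Precipitation of each salt starts when its ion product equals its Ksp.
For La(OH)3: 5.7 × 10^-20 = (0.0082)^3 × [La^3+]  ⇒  [La^3+] = 1.0 x 10^-13 M.
For La2(C2O4)3: 1.1 × 10^-27 = (0.0019)^3 × [La^3+]^2  ⇒  [La^3+] = 4.0 x 10^-10 M.
The salt with the lower threshold [La^3+] precipitates first: La(OH)3.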